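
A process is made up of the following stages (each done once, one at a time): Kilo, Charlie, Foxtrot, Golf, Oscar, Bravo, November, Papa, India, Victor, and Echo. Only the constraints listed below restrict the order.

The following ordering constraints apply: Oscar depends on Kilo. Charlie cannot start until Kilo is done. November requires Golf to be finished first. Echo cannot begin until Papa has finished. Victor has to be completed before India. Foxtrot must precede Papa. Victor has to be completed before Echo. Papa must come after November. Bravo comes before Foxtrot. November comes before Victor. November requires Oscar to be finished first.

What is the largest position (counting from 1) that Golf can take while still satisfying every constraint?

6

Following every chain forward from Golf, the stages that must come later are November, Papa, India, Victor, Echo — 5 of them.
So at least 5 stages follow Golf, putting Golf no later than position 6. That position is achievable by scheduling everything else first.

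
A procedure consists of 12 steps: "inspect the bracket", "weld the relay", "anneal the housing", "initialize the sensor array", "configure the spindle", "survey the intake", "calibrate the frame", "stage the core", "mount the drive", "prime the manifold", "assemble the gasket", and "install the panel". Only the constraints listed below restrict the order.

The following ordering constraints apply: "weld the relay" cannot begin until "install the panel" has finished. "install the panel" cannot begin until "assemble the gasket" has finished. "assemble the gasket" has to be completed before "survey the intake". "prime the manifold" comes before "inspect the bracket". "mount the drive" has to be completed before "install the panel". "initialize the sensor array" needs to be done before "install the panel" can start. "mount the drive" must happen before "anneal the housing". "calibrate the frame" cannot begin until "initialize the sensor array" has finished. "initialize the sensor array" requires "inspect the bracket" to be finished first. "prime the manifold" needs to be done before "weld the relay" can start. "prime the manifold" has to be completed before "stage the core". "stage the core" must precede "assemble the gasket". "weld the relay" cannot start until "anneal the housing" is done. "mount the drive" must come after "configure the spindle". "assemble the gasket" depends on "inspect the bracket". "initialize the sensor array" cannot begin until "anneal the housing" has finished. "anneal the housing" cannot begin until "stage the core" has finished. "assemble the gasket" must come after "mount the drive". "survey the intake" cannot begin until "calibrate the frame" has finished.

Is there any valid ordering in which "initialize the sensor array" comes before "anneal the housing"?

No

The constraints give a chain "anneal the housing" → "initialize the sensor array", which forces "anneal the housing" before "initialize the sensor array".
Hence "initialize the sensor array" can never be scheduled before "anneal the housing".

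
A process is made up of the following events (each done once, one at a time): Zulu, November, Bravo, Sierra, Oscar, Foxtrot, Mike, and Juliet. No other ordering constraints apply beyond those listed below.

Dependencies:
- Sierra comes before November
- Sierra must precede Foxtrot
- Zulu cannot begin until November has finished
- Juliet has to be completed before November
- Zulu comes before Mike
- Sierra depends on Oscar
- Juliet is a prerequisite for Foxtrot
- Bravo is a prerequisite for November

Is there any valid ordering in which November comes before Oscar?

No

The constraints give a chain Oscar → Sierra → November, which forces Oscar before November.
So no valid ordering can have November before Oscar.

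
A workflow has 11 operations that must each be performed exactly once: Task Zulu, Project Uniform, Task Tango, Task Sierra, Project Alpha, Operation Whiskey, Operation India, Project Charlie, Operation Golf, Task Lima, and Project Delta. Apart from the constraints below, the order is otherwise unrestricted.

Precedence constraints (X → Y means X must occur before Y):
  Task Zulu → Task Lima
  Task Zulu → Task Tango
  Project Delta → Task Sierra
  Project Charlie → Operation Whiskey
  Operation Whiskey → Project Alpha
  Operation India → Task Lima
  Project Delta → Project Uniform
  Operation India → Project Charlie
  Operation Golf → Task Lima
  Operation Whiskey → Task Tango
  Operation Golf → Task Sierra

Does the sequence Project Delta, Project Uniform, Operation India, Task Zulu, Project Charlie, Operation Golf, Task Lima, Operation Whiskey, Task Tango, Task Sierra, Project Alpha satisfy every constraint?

Going through the constraints one by one, each required predecessor appears earlier in the sequence than its dependent — e.g. Project Delta (position 1) is before Task Sierra (position 10), as required.

Yes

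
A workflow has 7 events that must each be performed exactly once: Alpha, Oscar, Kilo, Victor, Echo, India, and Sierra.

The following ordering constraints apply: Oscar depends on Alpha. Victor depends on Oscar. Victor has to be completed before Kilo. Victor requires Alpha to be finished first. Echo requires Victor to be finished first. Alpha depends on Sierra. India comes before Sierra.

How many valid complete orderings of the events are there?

2

India is the only event with nothing required before it, so every ordering starts there.
Counting all ways to extend the partial order to a total order gives 2.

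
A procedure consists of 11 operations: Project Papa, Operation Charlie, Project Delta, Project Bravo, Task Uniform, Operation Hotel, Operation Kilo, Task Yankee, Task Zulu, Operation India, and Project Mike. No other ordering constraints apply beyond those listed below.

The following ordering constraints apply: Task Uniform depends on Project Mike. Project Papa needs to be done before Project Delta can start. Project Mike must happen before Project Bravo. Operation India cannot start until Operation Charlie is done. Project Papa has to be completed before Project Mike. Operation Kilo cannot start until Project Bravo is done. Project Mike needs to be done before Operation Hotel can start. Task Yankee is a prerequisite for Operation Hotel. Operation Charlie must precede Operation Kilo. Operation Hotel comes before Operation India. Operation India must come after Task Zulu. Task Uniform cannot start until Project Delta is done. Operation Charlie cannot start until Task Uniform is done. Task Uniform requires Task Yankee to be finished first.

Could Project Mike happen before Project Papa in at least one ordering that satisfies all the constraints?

No

The constraints give a chain Project Papa → Project Mike, which forces Project Papa before Project Mike.
Hence Project Mike can never be scheduled before Project Papa.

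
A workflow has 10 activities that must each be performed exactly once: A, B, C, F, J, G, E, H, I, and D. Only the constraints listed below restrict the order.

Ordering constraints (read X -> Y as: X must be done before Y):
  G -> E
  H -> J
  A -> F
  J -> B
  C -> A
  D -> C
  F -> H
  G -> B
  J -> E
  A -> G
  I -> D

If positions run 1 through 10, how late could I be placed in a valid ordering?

Following every chain forward from I, the activities that must come later are A, B, C, F, J, G, E, H, D — 9 of them.
With 9 mandatory successors out of 10 activities total, the latest slot for I is 10−9 = 1, and it's reachable by doing all non-successors before I.

1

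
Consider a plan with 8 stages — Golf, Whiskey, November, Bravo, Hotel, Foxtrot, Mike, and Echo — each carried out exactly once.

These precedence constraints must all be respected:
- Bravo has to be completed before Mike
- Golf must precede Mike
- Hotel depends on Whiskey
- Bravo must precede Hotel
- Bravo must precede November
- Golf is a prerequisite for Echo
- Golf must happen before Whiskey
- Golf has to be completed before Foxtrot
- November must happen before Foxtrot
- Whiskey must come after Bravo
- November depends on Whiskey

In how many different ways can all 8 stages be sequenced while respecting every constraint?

195

2 stages have no prerequisites (Golf, Bravo), so any of them could come first.
Systematically extending each partial ordering one stage at a time and counting, there are 195 complete orderings.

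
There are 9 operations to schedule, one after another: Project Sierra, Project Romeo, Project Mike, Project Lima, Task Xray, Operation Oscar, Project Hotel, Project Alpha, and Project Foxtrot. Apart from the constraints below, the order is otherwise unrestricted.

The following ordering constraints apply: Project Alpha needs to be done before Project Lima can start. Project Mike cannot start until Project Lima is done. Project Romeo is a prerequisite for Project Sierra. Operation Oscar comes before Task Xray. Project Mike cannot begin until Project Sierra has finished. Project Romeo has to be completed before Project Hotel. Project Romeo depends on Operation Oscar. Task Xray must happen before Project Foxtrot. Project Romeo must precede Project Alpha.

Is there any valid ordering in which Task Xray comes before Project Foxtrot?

The constraints force Task Xray before Project Foxtrot, so yes — every valid ordering has Task Xray earlier.

Yes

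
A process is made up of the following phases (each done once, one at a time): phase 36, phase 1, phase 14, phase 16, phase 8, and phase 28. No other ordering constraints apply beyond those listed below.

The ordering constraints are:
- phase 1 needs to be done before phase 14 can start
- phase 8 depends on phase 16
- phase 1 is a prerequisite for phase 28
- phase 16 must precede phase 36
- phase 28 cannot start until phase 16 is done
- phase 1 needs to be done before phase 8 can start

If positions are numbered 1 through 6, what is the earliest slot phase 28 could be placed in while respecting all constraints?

3

Working backwards through the constraints from phase 28, its full set of required predecessors is phase 1, phase 16 — 2 of them.
So at minimum 2 phases come before phase 28, putting phase 28 no earlier than position 3. That position is achievable by scheduling exactly those predecessors first.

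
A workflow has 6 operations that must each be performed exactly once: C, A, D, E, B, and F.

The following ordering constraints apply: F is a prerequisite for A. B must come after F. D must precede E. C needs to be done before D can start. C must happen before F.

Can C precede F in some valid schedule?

C is actually forced before F by the constraints, so certainly some valid ordering has C first.

Yes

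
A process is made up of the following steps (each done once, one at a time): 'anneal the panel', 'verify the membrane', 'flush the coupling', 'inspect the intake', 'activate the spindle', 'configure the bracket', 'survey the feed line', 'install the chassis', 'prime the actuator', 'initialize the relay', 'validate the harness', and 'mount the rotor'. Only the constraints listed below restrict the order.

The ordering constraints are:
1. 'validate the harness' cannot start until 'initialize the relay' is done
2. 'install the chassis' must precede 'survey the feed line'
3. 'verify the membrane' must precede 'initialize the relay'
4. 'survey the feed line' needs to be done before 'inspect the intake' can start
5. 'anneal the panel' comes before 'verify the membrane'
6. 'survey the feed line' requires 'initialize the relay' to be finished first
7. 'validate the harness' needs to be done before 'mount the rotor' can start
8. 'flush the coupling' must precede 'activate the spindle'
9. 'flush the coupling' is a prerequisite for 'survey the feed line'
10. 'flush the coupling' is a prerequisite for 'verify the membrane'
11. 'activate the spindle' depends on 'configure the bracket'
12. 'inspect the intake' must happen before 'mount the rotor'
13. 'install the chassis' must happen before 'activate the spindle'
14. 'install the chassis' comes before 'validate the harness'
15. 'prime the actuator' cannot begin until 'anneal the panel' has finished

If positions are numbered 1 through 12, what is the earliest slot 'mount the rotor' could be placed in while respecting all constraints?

9

Every step that must precede 'mount the rotor' has to come before it. Tracing all chains that end at 'mount the rotor', those steps are: 'anneal the panel', 'verify the membrane', 'flush the coupling', 'inspect the intake', 'survey the feed line', 'install the chassis', 'initialize the relay', 'validate the harness' — 8 in total.
So at minimum 8 steps come before 'mount the rotor', putting 'mount the rotor' no earlier than position 9. That position is achievable by scheduling exactly those predecessors first.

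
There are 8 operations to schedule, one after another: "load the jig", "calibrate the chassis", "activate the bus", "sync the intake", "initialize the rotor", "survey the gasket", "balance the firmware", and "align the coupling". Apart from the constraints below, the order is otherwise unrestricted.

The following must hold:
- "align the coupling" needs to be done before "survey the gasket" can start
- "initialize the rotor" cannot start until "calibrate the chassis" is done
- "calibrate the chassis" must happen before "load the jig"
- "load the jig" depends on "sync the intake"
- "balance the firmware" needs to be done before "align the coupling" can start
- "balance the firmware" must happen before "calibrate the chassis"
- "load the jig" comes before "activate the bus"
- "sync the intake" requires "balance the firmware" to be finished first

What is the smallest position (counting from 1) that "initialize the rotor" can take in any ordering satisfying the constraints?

3

Working backwards through the constraints from "initialize the rotor", its full set of required predecessors is "calibrate the chassis", "balance the firmware" — 2 of them.
With 2 mandatory predecessors, the earliest "initialize the rotor" can sit is position 2+1 = 3, and placing just those 2 first achieves it.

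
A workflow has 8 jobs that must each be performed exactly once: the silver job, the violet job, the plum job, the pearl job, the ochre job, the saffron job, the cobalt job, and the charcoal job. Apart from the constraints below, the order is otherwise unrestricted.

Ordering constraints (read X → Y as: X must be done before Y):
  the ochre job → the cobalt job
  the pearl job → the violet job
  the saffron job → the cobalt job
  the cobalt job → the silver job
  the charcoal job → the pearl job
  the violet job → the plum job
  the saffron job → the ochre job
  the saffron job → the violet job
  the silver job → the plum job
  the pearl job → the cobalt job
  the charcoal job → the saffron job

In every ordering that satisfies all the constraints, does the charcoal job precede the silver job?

Yes

Tracing the constraints gives a chain: the charcoal job → the pearl job → the cobalt job → the silver job.
Hence the charcoal job necessarily comes before the silver job.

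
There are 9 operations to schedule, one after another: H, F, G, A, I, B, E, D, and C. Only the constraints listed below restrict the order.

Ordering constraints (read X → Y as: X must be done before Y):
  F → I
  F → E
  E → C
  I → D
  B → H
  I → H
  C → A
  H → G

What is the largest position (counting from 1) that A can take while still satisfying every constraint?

9

A has no required successors, so nothing stops it from going last (position 9).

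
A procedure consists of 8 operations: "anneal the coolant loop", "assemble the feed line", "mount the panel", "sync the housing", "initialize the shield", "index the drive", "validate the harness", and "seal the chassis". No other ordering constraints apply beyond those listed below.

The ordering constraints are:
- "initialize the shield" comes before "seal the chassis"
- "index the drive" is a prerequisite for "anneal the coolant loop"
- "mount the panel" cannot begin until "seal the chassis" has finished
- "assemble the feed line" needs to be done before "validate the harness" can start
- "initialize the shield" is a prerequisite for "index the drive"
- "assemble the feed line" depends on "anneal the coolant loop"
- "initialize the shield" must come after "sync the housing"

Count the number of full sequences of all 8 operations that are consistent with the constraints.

15

Only "sync the housing" has no prerequisites, so it must go first.
Systematically extending each partial ordering one operation at a time and counting, there are 15 complete orderings.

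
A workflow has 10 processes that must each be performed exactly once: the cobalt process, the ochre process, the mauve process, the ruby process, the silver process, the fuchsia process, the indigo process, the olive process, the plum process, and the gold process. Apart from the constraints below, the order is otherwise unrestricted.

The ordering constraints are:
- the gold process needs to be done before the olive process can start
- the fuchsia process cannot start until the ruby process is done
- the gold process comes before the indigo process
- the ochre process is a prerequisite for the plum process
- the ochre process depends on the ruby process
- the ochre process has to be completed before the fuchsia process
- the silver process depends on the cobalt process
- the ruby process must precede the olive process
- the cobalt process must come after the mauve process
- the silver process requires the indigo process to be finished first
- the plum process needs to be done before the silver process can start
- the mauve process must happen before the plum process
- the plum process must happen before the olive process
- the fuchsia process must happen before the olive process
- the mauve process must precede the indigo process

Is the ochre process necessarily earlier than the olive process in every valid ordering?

Following the dependencies: the ochre process → the plum process → the olive process.
So the ochre process must precede the olive process in any valid ordering.

Yes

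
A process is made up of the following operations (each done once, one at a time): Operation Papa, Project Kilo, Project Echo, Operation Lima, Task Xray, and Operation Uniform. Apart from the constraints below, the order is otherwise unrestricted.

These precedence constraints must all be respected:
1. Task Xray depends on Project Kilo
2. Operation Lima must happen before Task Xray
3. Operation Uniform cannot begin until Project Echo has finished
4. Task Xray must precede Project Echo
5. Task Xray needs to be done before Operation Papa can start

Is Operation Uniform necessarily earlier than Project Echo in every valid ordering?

No

The constraints actually force Project Echo before Operation Uniform (via Project Echo → Operation Uniform), not the other way around.
So Operation Uniform does not have to come before Project Echo — it cannot.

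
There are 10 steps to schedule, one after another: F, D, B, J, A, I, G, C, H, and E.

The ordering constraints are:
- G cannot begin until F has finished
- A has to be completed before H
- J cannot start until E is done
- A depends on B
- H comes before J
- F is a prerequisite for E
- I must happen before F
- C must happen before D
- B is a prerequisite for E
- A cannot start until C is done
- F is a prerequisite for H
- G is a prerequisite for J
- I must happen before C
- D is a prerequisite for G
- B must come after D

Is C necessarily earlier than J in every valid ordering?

Yes

Tracing the constraints gives a chain: C → D → G → J.
That forces C before J in every valid schedule.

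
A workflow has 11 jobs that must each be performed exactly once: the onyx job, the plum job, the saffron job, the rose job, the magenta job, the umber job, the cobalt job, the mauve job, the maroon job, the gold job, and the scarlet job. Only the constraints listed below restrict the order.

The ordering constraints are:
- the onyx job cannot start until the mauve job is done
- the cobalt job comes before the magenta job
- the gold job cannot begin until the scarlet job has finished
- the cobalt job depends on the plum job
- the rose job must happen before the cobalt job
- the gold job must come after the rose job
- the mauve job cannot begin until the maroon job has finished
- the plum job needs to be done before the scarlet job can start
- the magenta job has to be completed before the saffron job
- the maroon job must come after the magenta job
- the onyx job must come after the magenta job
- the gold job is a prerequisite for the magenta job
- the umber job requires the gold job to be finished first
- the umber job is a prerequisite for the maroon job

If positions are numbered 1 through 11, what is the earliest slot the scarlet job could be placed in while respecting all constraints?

Working backwards through the constraints from the scarlet job, its only required predecessor is the plum job.
So at minimum 1 job comes before the scarlet job, putting the scarlet job no earlier than position 2. That position is achievable by scheduling exactly that predecessor first.

2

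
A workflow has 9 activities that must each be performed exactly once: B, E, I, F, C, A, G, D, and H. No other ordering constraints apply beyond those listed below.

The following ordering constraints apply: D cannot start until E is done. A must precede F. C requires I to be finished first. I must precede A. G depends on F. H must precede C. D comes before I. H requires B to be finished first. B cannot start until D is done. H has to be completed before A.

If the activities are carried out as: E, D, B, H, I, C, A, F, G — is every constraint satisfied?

Yes

Every stated constraint is respected: H sits at position 4, ahead of A at position 7, and each of the other listed pairs likewise has the predecessor earlier in the sequence.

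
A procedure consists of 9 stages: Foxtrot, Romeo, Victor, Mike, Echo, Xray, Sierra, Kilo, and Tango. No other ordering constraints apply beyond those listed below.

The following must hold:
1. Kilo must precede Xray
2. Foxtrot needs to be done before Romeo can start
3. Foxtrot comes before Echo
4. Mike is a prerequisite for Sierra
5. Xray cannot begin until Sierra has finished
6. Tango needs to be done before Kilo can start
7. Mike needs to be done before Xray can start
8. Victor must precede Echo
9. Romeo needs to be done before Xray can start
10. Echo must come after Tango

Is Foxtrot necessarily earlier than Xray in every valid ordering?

Tracing the constraints gives a chain: Foxtrot → Romeo → Xray.
Hence Foxtrot necessarily comes before Xray.

Yes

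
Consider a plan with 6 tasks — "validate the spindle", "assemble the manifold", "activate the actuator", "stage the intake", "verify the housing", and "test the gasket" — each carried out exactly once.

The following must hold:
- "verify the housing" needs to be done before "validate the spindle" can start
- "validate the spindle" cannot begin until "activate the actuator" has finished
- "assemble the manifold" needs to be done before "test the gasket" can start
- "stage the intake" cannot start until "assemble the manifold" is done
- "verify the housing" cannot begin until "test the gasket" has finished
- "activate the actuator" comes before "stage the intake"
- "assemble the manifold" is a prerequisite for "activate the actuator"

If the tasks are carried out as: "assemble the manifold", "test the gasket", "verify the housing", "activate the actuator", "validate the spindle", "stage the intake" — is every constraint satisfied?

Yes

Going through the constraints one by one, each required predecessor appears earlier in the sequence than its dependent — e.g. "assemble the manifold" (position 1) is before "stage the intake" (position 6), as required.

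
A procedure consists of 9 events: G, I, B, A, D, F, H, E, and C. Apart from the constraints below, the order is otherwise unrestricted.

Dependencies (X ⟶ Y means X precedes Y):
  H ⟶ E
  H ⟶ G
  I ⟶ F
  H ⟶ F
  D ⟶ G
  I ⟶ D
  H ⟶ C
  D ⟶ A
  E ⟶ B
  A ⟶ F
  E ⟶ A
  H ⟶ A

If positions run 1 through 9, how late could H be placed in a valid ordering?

Every event that must follow H has to come after it. Tracing all chains starting from H, those events are: G, B, A, F, E, C — 6 in total.
So at least 6 events follow H, putting H no later than position 3. That position is achievable by scheduling everything else first.

3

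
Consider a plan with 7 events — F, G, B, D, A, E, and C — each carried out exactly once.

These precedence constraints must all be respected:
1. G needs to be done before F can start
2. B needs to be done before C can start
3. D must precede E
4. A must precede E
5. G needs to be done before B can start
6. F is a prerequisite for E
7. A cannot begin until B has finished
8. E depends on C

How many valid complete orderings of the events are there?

48

The events with no prerequisites are G, D; any of them can be placed first.
Systematically extending each partial ordering one event at a time and counting, there are 48 complete orderings.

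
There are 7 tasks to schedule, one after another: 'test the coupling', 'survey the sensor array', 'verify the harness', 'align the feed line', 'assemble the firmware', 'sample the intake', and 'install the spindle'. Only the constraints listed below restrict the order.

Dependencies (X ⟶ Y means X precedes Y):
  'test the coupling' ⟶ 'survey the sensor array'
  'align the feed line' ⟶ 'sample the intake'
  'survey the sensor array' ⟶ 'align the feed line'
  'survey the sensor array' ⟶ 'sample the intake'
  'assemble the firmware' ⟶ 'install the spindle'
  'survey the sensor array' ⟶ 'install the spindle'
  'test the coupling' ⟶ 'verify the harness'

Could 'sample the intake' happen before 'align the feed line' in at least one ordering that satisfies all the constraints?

The constraints give a chain 'align the feed line' → 'sample the intake', which forces 'align the feed line' before 'sample the intake'.
So no valid ordering can have 'sample the intake' before 'align the feed line'.

No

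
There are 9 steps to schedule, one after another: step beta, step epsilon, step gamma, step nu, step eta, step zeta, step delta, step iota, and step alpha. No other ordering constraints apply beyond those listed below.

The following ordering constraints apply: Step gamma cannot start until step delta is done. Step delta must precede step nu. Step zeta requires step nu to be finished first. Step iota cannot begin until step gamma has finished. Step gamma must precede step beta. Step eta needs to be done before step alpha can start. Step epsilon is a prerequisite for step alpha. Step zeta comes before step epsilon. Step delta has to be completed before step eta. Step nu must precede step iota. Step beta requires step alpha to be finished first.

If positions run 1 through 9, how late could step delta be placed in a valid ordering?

Following every chain forward from step delta, the steps that must come later are step beta, step epsilon, step gamma, step nu, step eta, step zeta, step iota, step alpha — 8 of them.
So at least 8 steps follow step delta, putting step delta no later than position 1. That position is achievable by scheduling everything else first.

1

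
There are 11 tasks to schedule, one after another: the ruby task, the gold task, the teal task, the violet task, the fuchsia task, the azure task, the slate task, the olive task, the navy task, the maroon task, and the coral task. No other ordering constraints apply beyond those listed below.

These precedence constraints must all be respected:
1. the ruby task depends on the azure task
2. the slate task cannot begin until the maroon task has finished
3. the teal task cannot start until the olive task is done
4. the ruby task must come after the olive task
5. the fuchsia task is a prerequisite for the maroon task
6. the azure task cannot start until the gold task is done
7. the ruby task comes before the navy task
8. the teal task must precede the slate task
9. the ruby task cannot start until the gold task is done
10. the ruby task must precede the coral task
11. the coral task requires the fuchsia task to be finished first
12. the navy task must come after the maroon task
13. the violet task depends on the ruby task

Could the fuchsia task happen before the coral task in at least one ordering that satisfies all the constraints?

Yes

The fuchsia task is actually forced before the coral task by the constraints, so certainly some valid ordering has the fuchsia task first.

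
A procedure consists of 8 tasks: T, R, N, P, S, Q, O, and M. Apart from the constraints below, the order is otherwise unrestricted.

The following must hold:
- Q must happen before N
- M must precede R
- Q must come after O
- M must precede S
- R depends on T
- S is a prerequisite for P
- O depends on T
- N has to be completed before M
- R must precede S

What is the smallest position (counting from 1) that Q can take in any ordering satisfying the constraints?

3

Working backwards through the constraints from Q, its full set of required predecessors is T, O — 2 of them.
So at minimum 2 tasks come before Q, putting Q no earlier than position 3. That position is achievable by scheduling exactly those predecessors first.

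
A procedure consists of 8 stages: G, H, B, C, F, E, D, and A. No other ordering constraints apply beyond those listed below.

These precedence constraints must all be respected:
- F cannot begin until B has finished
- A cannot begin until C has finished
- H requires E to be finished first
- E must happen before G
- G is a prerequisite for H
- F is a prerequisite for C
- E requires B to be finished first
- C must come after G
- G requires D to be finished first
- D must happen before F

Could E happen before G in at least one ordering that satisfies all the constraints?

Every valid ordering already has E before G (the constraints require it), so in particular at least one does.

Yes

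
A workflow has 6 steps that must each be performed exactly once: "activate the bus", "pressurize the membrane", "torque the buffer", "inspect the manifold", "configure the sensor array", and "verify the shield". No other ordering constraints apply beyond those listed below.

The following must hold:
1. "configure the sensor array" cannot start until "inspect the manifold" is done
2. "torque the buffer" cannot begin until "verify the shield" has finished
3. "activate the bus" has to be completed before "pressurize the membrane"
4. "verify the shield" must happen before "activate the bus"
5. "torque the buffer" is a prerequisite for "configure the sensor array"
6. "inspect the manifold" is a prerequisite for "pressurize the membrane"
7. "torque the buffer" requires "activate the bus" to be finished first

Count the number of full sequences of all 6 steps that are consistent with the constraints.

11

The steps with no prerequisites are "inspect the manifold", "verify the shield"; any of them can be placed first.
Enumerating by repeatedly choosing an available step (one whose prerequisites are all placed) gives 11 distinct complete orderings.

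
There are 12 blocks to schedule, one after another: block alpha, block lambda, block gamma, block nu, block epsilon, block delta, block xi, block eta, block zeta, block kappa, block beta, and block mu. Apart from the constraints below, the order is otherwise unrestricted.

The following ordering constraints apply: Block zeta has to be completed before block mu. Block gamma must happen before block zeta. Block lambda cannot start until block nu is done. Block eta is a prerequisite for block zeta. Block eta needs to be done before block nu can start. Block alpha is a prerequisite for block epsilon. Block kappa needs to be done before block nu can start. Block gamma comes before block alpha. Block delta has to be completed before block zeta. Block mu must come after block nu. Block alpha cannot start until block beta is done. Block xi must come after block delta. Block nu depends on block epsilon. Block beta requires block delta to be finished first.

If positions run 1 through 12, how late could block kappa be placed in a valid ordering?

9

The blocks that are forced after block kappa, directly or by a chain of constraints, are block lambda, block nu, block mu. That's 3 blocks.
With 3 mandatory successors out of 12 blocks total, the latest slot for block kappa is 12−3 = 9, and it's reachable by doing all non-successors before block kappa.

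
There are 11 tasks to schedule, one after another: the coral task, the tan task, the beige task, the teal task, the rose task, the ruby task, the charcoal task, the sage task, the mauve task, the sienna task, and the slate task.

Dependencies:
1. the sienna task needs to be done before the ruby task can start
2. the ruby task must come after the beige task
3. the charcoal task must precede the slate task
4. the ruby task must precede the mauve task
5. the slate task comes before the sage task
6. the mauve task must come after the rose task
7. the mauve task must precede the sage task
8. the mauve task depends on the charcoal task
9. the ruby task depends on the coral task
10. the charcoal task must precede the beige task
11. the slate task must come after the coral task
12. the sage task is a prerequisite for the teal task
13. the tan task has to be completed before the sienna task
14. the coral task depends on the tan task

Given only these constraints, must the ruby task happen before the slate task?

No

No chain of constraints connects the ruby task to the slate task in either direction.
A valid ordering placing the slate task before the ruby task exists, so the answer is no.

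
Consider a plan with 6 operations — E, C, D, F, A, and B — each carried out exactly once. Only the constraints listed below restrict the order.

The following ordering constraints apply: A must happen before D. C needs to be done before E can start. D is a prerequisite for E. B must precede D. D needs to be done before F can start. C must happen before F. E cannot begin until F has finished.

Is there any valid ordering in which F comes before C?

No

The constraints give a chain C → F, which forces C before F.
Hence F can never be scheduled before C.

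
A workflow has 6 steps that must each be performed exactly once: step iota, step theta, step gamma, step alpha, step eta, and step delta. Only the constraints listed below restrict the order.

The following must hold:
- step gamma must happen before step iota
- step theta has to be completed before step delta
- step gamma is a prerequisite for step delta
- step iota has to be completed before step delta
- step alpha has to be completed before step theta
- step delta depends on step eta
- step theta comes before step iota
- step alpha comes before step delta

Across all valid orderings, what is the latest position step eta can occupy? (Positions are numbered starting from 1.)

The only step forced after step eta (directly or by a chain) is step delta.
So at least 1 step follows step eta, putting step eta no later than position 5. That position is achievable by scheduling everything else first.

5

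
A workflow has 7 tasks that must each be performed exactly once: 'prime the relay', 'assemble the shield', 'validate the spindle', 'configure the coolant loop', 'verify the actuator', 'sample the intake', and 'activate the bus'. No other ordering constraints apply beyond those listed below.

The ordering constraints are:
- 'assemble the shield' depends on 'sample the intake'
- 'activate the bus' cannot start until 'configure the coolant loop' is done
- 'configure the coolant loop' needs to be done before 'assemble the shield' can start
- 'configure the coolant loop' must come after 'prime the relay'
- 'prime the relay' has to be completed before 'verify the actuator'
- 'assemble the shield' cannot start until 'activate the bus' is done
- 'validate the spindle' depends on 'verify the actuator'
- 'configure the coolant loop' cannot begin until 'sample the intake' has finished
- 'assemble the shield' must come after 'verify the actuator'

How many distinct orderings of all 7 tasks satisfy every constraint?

The tasks with no prerequisites are 'prime the relay', 'sample the intake'; any of them can be placed first.
Systematically extending each partial ordering one task at a time and counting, there are 23 complete orderings.

23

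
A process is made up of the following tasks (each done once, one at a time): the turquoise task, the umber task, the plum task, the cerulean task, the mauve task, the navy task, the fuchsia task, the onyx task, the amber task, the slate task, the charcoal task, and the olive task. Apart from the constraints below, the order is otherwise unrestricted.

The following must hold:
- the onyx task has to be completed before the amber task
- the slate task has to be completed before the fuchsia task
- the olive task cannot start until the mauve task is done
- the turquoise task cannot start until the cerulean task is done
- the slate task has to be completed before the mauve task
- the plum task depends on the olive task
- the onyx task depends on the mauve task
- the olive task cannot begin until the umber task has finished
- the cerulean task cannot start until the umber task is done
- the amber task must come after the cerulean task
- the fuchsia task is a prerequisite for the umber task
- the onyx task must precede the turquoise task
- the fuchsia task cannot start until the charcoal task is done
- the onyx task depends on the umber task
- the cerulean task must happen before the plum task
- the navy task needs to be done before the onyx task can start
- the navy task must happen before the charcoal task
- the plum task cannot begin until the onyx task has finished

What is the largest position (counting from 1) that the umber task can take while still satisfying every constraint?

The tasks that are forced after the umber task, directly or by a chain of constraints, are the turquoise task, the plum task, the cerulean task, the onyx task, the amber task, the olive task. That's 6 tasks.
So at least 6 tasks follow the umber task, putting the umber task no later than position 6. That position is achievable by scheduling everything else first.

6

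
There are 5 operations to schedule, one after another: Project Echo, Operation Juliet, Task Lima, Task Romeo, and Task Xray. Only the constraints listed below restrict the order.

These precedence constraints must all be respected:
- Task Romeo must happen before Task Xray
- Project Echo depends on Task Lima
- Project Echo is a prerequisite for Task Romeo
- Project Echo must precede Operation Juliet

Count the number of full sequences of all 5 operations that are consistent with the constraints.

Only Task Lima has no prerequisites, so it must go first.
Enumerating by repeatedly choosing an available operation (one whose prerequisites are all placed) gives 3 distinct complete orderings.

3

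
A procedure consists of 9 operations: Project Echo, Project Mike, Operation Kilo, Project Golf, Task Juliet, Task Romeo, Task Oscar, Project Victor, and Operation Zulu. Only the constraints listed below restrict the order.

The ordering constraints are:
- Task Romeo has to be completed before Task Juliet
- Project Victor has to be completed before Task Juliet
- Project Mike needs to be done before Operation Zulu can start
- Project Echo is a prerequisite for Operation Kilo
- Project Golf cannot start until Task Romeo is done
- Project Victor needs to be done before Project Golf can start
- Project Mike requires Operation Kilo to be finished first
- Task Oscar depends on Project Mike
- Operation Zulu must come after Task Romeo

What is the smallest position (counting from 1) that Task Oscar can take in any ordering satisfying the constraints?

The operations that are forced before Task Oscar, directly or transitively, are Project Echo, Project Mike, Operation Kilo. That's 3 operations.
With 3 mandatory predecessors, the earliest Task Oscar can sit is position 3+1 = 4, and placing just those 3 first achieves it.

4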